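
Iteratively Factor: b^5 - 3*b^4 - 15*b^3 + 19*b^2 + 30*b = (b - 5)*(b^4 + 2*b^3 - 5*b^2 - 6*b) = (b - 5)*(b - 2)*(b^3 + 4*b^2 + 3*b) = (b - 5)*(b - 2)*(b + 3)*(b^2 + b) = (b - 5)*(b - 2)*(b + 1)*(b + 3)*(b)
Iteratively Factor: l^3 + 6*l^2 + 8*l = (l)*(l^2 + 6*l + 8) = l*(l + 4)*(l + 2)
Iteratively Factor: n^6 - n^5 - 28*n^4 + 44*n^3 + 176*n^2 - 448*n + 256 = (n + 4)*(n^5 - 5*n^4 - 8*n^3 + 76*n^2 - 128*n + 64) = (n - 2)*(n + 4)*(n^4 - 3*n^3 - 14*n^2 + 48*n - 32) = (n - 2)*(n - 1)*(n + 4)*(n^3 - 2*n^2 - 16*n + 32) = (n - 2)^2*(n - 1)*(n + 4)*(n^2 - 16) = (n - 2)^2*(n - 1)*(n + 4)^2*(n - 4)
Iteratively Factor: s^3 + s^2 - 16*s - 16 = (s + 1)*(s^2 - 16) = (s + 1)*(s + 4)*(s - 4)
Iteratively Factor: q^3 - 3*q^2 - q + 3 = (q + 1)*(q^2 - 4*q + 3) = (q - 3)*(q + 1)*(q - 1)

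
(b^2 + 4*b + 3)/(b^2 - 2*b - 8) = (b^2 + 4*b + 3)/(b^2 - 2*b - 8)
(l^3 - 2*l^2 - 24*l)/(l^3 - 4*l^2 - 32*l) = (l - 6)/(l - 8)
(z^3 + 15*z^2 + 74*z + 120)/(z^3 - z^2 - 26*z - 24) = (z^2 + 11*z + 30)/(z^2 - 5*z - 6)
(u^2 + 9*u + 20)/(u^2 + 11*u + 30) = (u + 4)/(u + 6)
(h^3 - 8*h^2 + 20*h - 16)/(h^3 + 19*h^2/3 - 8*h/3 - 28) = 3*(h^2 - 6*h + 8)/(3*h^2 + 25*h + 42)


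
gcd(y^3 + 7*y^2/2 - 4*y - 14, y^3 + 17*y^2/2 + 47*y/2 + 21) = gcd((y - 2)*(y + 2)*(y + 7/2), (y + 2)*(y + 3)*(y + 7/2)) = y^2 + 11*y/2 + 7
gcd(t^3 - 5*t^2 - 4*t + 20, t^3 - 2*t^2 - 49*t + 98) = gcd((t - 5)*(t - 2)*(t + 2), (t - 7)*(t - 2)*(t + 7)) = t - 2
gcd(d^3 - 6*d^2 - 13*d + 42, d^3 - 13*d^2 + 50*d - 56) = d^2 - 9*d + 14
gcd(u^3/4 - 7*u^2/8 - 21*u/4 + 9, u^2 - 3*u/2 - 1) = 1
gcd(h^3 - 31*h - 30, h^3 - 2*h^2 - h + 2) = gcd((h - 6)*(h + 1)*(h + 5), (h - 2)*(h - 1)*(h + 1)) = h + 1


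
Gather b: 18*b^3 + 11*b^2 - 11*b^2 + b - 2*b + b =18*b^3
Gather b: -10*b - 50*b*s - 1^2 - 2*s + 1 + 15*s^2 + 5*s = b*(-50*s - 10) + 15*s^2 + 3*s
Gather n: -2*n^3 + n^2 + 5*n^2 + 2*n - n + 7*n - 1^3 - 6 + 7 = -2*n^3 + 6*n^2 + 8*n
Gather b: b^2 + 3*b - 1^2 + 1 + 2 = b^2 + 3*b + 2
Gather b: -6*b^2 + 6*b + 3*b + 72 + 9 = -6*b^2 + 9*b + 81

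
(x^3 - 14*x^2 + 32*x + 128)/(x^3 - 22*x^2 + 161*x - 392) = (x^2 - 6*x - 16)/(x^2 - 14*x + 49)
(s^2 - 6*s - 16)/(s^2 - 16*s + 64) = (s + 2)/(s - 8)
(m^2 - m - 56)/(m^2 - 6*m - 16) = (m + 7)/(m + 2)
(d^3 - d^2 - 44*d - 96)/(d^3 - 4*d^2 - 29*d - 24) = (d + 4)/(d + 1)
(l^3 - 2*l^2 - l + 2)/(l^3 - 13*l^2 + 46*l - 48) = (l^2 - 1)/(l^2 - 11*l + 24)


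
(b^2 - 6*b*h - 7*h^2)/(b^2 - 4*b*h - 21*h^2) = (b + h)/(b + 3*h)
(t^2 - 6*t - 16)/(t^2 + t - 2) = (t - 8)/(t - 1)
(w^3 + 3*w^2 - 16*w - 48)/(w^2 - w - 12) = w + 4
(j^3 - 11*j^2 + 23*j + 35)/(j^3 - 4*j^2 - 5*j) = (j - 7)/j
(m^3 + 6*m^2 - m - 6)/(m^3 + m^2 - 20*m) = (m^3 + 6*m^2 - m - 6)/(m*(m^2 + m - 20))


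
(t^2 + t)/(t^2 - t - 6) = t*(t + 1)/(t^2 - t - 6)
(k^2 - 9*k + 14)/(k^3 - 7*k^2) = (k - 2)/k^2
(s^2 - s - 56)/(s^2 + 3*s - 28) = (s - 8)/(s - 4)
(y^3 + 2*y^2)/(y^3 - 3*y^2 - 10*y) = y/(y - 5)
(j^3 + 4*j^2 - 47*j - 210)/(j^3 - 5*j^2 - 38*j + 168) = (j + 5)/(j - 4)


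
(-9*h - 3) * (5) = -45*h - 15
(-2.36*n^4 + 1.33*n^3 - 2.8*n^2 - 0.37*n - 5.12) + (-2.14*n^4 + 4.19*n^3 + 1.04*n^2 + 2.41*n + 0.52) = -4.5*n^4 + 5.52*n^3 - 1.76*n^2 + 2.04*n - 4.6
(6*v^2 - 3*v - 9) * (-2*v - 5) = -12*v^3 - 24*v^2 + 33*v + 45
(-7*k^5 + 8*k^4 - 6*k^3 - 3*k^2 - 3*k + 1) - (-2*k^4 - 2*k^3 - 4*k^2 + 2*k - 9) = -7*k^5 + 10*k^4 - 4*k^3 + k^2 - 5*k + 10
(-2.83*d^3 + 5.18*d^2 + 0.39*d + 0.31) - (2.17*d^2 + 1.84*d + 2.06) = -2.83*d^3 + 3.01*d^2 - 1.45*d - 1.75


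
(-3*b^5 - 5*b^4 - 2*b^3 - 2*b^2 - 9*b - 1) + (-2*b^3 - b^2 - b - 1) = -3*b^5 - 5*b^4 - 4*b^3 - 3*b^2 - 10*b - 2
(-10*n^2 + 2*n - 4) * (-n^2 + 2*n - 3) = 10*n^4 - 22*n^3 + 38*n^2 - 14*n + 12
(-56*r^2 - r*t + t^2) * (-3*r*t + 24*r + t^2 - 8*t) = 168*r^3*t - 1344*r^3 - 53*r^2*t^2 + 424*r^2*t - 4*r*t^3 + 32*r*t^2 + t^4 - 8*t^3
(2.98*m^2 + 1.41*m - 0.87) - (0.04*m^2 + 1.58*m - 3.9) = 2.94*m^2 - 0.17*m + 3.03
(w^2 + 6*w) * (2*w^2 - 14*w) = 2*w^4 - 2*w^3 - 84*w^2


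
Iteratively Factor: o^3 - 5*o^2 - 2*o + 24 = (o - 4)*(o^2 - o - 6) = (o - 4)*(o - 3)*(o + 2)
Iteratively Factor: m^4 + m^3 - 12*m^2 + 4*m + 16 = (m + 4)*(m^3 - 3*m^2 + 4) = (m + 1)*(m + 4)*(m^2 - 4*m + 4) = (m - 2)*(m + 1)*(m + 4)*(m - 2)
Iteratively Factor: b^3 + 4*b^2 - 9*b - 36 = (b - 3)*(b^2 + 7*b + 12) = (b - 3)*(b + 3)*(b + 4)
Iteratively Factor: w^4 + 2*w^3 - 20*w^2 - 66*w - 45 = (w - 5)*(w^3 + 7*w^2 + 15*w + 9) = (w - 5)*(w + 3)*(w^2 + 4*w + 3) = (w - 5)*(w + 1)*(w + 3)*(w + 3)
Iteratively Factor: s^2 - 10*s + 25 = (s - 5)*(s - 5)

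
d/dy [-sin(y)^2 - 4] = -sin(2*y)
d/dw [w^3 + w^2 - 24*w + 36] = 3*w^2 + 2*w - 24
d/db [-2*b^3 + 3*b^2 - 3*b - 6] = -6*b^2 + 6*b - 3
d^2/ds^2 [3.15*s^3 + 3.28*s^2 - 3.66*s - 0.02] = 18.9*s + 6.56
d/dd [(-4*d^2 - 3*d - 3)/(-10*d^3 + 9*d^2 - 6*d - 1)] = (-40*d^4 - 60*d^3 - 39*d^2 + 62*d - 15)/(100*d^6 - 180*d^5 + 201*d^4 - 88*d^3 + 18*d^2 + 12*d + 1)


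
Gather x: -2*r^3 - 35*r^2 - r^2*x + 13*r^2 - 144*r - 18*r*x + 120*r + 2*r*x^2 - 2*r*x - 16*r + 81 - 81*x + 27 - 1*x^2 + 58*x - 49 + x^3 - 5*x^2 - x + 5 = -2*r^3 - 22*r^2 - 40*r + x^3 + x^2*(2*r - 6) + x*(-r^2 - 20*r - 24) + 64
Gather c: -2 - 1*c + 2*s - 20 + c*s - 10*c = c*(s - 11) + 2*s - 22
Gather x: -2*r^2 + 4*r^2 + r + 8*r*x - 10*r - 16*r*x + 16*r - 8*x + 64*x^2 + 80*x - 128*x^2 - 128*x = 2*r^2 + 7*r - 64*x^2 + x*(-8*r - 56)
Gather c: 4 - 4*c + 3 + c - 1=6 - 3*c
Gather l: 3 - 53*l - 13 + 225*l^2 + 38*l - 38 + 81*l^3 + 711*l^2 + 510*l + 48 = 81*l^3 + 936*l^2 + 495*l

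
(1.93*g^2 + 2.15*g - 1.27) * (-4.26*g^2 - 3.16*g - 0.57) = -8.2218*g^4 - 15.2578*g^3 - 2.4839*g^2 + 2.7877*g + 0.7239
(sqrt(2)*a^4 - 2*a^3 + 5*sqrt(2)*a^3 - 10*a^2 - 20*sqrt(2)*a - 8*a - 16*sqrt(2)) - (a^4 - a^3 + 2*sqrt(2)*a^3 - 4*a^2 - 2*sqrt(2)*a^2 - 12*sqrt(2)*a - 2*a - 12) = -a^4 + sqrt(2)*a^4 - a^3 + 3*sqrt(2)*a^3 - 6*a^2 + 2*sqrt(2)*a^2 - 8*sqrt(2)*a - 6*a - 16*sqrt(2) + 12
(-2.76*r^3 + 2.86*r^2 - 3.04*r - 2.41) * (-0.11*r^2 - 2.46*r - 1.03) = 0.3036*r^5 + 6.475*r^4 - 3.8584*r^3 + 4.7977*r^2 + 9.0598*r + 2.4823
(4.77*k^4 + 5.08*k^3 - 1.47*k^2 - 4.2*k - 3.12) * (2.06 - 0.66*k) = -3.1482*k^5 + 6.4734*k^4 + 11.435*k^3 - 0.2562*k^2 - 6.5928*k - 6.4272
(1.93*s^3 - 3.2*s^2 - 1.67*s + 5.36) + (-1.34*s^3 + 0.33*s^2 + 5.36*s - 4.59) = 0.59*s^3 - 2.87*s^2 + 3.69*s + 0.77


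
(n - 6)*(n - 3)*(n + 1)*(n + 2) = n^4 - 6*n^3 - 7*n^2 + 36*n + 36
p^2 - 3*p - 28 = (p - 7)*(p + 4)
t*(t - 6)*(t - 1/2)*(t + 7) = t^4 + t^3/2 - 85*t^2/2 + 21*t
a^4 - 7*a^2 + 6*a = a*(a - 2)*(a - 1)*(a + 3)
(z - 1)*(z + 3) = z^2 + 2*z - 3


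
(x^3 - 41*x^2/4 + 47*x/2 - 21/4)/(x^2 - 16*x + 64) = (4*x^3 - 41*x^2 + 94*x - 21)/(4*(x^2 - 16*x + 64))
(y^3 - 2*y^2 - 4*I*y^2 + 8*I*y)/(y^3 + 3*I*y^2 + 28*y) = (y - 2)/(y + 7*I)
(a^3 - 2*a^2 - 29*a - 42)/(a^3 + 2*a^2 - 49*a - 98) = (a + 3)/(a + 7)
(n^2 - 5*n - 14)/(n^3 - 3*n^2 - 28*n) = (n + 2)/(n*(n + 4))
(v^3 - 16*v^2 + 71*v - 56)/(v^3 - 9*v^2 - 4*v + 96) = (v^2 - 8*v + 7)/(v^2 - v - 12)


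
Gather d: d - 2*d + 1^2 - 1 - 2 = -d - 2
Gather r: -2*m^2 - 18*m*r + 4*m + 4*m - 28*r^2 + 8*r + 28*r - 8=-2*m^2 + 8*m - 28*r^2 + r*(36 - 18*m) - 8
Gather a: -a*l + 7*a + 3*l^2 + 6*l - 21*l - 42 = a*(7 - l) + 3*l^2 - 15*l - 42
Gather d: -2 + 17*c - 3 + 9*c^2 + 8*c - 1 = 9*c^2 + 25*c - 6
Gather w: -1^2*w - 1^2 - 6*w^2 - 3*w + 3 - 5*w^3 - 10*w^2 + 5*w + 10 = -5*w^3 - 16*w^2 + w + 12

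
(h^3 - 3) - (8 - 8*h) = h^3 + 8*h - 11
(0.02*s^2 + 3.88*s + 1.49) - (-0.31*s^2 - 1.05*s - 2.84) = 0.33*s^2 + 4.93*s + 4.33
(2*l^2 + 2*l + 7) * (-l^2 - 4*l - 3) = -2*l^4 - 10*l^3 - 21*l^2 - 34*l - 21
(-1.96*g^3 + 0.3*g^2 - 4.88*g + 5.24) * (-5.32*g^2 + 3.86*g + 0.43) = 10.4272*g^5 - 9.1616*g^4 + 26.2768*g^3 - 46.5846*g^2 + 18.128*g + 2.2532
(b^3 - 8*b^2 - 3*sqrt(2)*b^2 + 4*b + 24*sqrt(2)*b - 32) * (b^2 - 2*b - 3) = b^5 - 10*b^4 - 3*sqrt(2)*b^4 + 17*b^3 + 30*sqrt(2)*b^3 - 39*sqrt(2)*b^2 - 16*b^2 - 72*sqrt(2)*b + 52*b + 96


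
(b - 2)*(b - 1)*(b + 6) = b^3 + 3*b^2 - 16*b + 12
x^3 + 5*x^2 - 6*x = x*(x - 1)*(x + 6)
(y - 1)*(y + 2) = y^2 + y - 2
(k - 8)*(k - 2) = k^2 - 10*k + 16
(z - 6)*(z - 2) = z^2 - 8*z + 12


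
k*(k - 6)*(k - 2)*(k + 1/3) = k^4 - 23*k^3/3 + 28*k^2/3 + 4*k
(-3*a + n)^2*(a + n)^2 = 9*a^4 + 12*a^3*n - 2*a^2*n^2 - 4*a*n^3 + n^4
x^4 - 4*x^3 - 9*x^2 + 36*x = x*(x - 4)*(x - 3)*(x + 3)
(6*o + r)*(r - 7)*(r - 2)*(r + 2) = 6*o*r^3 - 42*o*r^2 - 24*o*r + 168*o + r^4 - 7*r^3 - 4*r^2 + 28*r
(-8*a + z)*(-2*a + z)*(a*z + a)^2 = 16*a^4*z^2 + 32*a^4*z + 16*a^4 - 10*a^3*z^3 - 20*a^3*z^2 - 10*a^3*z + a^2*z^4 + 2*a^2*z^3 + a^2*z^2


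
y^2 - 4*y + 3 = (y - 3)*(y - 1)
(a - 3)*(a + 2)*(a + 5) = a^3 + 4*a^2 - 11*a - 30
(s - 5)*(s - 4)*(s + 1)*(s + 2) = s^4 - 6*s^3 - 5*s^2 + 42*s + 40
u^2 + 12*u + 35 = (u + 5)*(u + 7)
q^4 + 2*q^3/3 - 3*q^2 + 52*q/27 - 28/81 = (q - 2/3)^2*(q - 1/3)*(q + 7/3)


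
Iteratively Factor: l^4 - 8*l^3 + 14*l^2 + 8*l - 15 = (l - 5)*(l^3 - 3*l^2 - l + 3) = (l - 5)*(l - 3)*(l^2 - 1) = (l - 5)*(l - 3)*(l - 1)*(l + 1)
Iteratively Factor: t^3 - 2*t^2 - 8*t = (t)*(t^2 - 2*t - 8) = t*(t + 2)*(t - 4)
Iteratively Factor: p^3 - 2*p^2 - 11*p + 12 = (p + 3)*(p^2 - 5*p + 4) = (p - 4)*(p + 3)*(p - 1)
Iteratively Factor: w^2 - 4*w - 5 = (w + 1)*(w - 5)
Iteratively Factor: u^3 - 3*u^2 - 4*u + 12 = (u - 2)*(u^2 - u - 6) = (u - 2)*(u + 2)*(u - 3)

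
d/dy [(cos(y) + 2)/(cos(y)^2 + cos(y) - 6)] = (cos(y)^2 + 4*cos(y) + 8)*sin(y)/(cos(y)^2 + cos(y) - 6)^2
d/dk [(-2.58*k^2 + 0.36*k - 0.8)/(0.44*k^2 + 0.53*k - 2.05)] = (-1.5258*k^2 + 11.282*k - 0.314)/(0.1936*k^4 + 0.4664*k^3 - 1.5231*k^2 - 2.173*k + 4.2025)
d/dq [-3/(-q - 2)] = -3/(q + 2)^2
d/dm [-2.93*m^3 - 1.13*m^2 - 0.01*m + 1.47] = -8.79*m^2 - 2.26*m - 0.01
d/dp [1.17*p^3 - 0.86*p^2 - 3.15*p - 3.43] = 3.51*p^2 - 1.72*p - 3.15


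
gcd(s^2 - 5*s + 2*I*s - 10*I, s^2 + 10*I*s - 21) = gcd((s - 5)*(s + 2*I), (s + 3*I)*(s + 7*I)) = 1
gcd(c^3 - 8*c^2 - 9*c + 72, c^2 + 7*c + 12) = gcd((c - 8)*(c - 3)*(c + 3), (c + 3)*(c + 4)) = c + 3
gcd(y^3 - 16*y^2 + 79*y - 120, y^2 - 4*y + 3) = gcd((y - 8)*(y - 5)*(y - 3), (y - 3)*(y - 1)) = y - 3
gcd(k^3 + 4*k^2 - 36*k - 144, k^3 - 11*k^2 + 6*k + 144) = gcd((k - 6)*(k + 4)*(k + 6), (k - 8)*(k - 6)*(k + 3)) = k - 6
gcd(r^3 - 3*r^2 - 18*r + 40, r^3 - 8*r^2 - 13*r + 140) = r^2 - r - 20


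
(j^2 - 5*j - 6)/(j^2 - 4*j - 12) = (j + 1)/(j + 2)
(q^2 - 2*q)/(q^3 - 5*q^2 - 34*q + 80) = q/(q^2 - 3*q - 40)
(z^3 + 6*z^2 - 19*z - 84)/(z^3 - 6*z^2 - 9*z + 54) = (z^2 + 3*z - 28)/(z^2 - 9*z + 18)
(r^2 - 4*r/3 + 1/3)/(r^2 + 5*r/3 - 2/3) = (r - 1)/(r + 2)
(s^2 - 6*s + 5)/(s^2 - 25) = (s - 1)/(s + 5)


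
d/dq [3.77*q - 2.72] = 3.77000000000000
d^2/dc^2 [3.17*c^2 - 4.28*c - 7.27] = 6.34000000000000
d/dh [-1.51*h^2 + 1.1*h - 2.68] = 1.1 - 3.02*h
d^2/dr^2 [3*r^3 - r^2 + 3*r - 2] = 18*r - 2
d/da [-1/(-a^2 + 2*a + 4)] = 2*(1 - a)/(-a^2 + 2*a + 4)^2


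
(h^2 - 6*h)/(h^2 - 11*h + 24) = h*(h - 6)/(h^2 - 11*h + 24)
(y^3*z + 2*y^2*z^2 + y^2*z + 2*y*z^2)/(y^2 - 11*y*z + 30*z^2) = y*z*(y^2 + 2*y*z + y + 2*z)/(y^2 - 11*y*z + 30*z^2)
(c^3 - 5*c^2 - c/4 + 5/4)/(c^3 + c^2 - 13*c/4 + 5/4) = (2*c^2 - 9*c - 5)/(2*c^2 + 3*c - 5)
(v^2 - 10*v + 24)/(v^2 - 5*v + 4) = (v - 6)/(v - 1)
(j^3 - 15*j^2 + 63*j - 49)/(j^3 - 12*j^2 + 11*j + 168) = (j^2 - 8*j + 7)/(j^2 - 5*j - 24)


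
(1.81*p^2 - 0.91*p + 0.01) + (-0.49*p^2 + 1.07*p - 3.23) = 1.32*p^2 + 0.16*p - 3.22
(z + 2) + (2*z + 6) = 3*z + 8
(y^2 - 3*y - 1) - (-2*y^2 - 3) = 3*y^2 - 3*y + 2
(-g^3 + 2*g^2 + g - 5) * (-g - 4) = g^4 + 2*g^3 - 9*g^2 + g + 20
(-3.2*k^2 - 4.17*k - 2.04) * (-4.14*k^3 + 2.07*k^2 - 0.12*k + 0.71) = 13.248*k^5 + 10.6398*k^4 + 0.197699999999999*k^3 - 5.9944*k^2 - 2.7159*k - 1.4484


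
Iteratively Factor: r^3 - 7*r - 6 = (r + 1)*(r^2 - r - 6) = (r - 3)*(r + 1)*(r + 2)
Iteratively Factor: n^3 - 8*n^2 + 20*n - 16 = (n - 2)*(n^2 - 6*n + 8) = (n - 2)^2*(n - 4)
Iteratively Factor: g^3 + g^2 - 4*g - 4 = (g + 1)*(g^2 - 4) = (g + 1)*(g + 2)*(g - 2)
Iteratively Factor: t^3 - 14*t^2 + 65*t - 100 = (t - 4)*(t^2 - 10*t + 25) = (t - 5)*(t - 4)*(t - 5)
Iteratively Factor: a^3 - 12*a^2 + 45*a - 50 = (a - 5)*(a^2 - 7*a + 10) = (a - 5)*(a - 2)*(a - 5)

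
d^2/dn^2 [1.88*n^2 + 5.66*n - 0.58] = 3.76000000000000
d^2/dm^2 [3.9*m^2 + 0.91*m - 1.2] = 7.80000000000000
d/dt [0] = 0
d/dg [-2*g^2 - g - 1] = -4*g - 1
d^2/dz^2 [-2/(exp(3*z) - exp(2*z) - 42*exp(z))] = 2*(2*(-3*exp(2*z) + 2*exp(z) + 42)^2 + (-exp(2*z) + exp(z) + 42)*(9*exp(2*z) - 4*exp(z) - 42))*exp(-z)/(-exp(2*z) + exp(z) + 42)^3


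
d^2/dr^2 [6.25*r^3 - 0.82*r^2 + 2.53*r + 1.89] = 37.5*r - 1.64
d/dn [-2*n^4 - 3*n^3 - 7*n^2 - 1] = n*(-8*n^2 - 9*n - 14)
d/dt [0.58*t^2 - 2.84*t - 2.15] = 1.16*t - 2.84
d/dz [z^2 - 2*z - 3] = 2*z - 2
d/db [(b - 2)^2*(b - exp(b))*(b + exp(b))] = 4*b^3 - 2*b^2*exp(2*b) - 12*b^2 + 6*b*exp(2*b) + 8*b - 4*exp(2*b)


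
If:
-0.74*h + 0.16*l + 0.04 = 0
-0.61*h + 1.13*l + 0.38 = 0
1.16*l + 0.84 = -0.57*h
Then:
No Solution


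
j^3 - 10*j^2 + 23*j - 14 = (j - 7)*(j - 2)*(j - 1)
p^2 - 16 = (p - 4)*(p + 4)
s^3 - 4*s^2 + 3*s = s*(s - 3)*(s - 1)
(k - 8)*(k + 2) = k^2 - 6*k - 16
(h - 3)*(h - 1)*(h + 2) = h^3 - 2*h^2 - 5*h + 6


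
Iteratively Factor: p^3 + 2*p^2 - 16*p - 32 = (p + 2)*(p^2 - 16) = (p + 2)*(p + 4)*(p - 4)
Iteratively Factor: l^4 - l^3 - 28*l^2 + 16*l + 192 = (l - 4)*(l^3 + 3*l^2 - 16*l - 48) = (l - 4)*(l + 4)*(l^2 - l - 12) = (l - 4)*(l + 3)*(l + 4)*(l - 4)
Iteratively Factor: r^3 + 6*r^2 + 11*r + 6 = (r + 1)*(r^2 + 5*r + 6) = (r + 1)*(r + 3)*(r + 2)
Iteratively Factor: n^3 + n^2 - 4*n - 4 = (n + 1)*(n^2 - 4) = (n + 1)*(n + 2)*(n - 2)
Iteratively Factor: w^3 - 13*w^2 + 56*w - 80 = (w - 4)*(w^2 - 9*w + 20) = (w - 5)*(w - 4)*(w - 4)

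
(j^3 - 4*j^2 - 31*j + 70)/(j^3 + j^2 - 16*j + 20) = (j - 7)/(j - 2)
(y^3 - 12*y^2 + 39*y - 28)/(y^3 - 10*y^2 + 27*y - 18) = (y^2 - 11*y + 28)/(y^2 - 9*y + 18)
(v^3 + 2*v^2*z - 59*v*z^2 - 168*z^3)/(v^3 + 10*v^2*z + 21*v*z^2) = (v - 8*z)/v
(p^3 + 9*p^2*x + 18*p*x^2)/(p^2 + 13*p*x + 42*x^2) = p*(p + 3*x)/(p + 7*x)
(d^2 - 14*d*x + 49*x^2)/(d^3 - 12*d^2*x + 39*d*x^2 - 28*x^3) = (d - 7*x)/(d^2 - 5*d*x + 4*x^2)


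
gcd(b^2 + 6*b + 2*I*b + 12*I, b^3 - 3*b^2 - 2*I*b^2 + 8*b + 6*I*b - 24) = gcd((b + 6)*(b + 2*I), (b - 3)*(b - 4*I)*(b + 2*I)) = b + 2*I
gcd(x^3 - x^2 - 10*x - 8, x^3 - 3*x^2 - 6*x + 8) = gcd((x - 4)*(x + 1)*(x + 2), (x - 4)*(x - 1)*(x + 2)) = x^2 - 2*x - 8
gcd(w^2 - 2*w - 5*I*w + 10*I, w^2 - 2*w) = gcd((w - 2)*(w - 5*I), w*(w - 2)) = w - 2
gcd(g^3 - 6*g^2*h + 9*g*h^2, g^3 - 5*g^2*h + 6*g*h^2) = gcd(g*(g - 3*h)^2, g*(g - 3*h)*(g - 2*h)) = g^2 - 3*g*h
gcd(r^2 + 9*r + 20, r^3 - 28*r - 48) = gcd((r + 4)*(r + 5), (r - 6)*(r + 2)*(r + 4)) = r + 4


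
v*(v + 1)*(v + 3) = v^3 + 4*v^2 + 3*v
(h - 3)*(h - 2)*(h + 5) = h^3 - 19*h + 30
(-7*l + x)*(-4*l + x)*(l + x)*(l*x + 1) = 28*l^4*x + 17*l^3*x^2 + 28*l^3 - 10*l^2*x^3 + 17*l^2*x + l*x^4 - 10*l*x^2 + x^3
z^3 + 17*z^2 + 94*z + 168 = (z + 4)*(z + 6)*(z + 7)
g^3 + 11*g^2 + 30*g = g*(g + 5)*(g + 6)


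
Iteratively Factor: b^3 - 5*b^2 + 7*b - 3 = (b - 1)*(b^2 - 4*b + 3) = (b - 1)^2*(b - 3)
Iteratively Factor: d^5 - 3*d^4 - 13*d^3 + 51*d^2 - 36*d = (d)*(d^4 - 3*d^3 - 13*d^2 + 51*d - 36) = d*(d - 3)*(d^3 - 13*d + 12) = d*(d - 3)^2*(d^2 + 3*d - 4) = d*(d - 3)^2*(d - 1)*(d + 4)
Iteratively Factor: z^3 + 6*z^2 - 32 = (z + 4)*(z^2 + 2*z - 8) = (z + 4)^2*(z - 2)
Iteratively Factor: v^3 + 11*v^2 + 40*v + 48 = (v + 4)*(v^2 + 7*v + 12) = (v + 4)^2*(v + 3)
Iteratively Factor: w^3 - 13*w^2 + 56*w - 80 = (w - 4)*(w^2 - 9*w + 20) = (w - 5)*(w - 4)*(w - 4)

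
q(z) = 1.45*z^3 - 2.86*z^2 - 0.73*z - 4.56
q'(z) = 4.35*z^2 - 5.72*z - 0.73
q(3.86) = 33.40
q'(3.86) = 42.00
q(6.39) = 252.33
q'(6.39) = 140.34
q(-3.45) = -95.62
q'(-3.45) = 70.78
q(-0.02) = -4.55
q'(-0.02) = -0.61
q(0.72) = -6.03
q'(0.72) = -2.59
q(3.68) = 26.28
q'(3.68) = 37.13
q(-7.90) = -892.19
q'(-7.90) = 315.94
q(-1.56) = -15.89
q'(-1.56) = 18.78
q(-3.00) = -67.26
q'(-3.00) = 55.58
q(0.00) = -4.56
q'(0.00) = -0.73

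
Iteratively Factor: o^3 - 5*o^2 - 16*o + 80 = (o - 4)*(o^2 - o - 20) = (o - 5)*(o - 4)*(o + 4)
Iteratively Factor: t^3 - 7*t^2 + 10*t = (t - 5)*(t^2 - 2*t) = (t - 5)*(t - 2)*(t)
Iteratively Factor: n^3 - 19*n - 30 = (n + 3)*(n^2 - 3*n - 10) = (n + 2)*(n + 3)*(n - 5)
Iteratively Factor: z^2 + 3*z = (z)*(z + 3)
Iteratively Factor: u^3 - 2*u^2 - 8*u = (u)*(u^2 - 2*u - 8) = u*(u - 4)*(u + 2)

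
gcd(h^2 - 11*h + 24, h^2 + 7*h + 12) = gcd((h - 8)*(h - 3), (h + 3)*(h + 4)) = 1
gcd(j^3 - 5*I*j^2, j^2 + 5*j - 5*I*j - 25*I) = j - 5*I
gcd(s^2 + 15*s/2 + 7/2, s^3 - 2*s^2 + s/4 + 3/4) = s + 1/2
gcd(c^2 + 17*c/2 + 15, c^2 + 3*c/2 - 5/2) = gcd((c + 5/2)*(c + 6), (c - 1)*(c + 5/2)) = c + 5/2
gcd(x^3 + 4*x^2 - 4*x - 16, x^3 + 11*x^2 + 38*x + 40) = x^2 + 6*x + 8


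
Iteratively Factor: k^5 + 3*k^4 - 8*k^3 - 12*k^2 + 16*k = (k + 2)*(k^4 + k^3 - 10*k^2 + 8*k) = (k - 1)*(k + 2)*(k^3 + 2*k^2 - 8*k) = (k - 1)*(k + 2)*(k + 4)*(k^2 - 2*k) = (k - 2)*(k - 1)*(k + 2)*(k + 4)*(k)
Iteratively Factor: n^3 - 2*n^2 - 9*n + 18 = (n - 3)*(n^2 + n - 6) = (n - 3)*(n + 3)*(n - 2)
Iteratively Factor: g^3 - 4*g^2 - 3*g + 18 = (g - 3)*(g^2 - g - 6) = (g - 3)^2*(g + 2)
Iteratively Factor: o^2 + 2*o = (o + 2)*(o)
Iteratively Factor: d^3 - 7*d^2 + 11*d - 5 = (d - 1)*(d^2 - 6*d + 5) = (d - 1)^2*(d - 5)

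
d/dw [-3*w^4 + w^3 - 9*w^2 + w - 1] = -12*w^3 + 3*w^2 - 18*w + 1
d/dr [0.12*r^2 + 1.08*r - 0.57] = 0.24*r + 1.08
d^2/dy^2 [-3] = 0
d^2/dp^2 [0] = 0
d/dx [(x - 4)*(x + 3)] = 2*x - 1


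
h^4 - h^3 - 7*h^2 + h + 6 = (h - 3)*(h - 1)*(h + 1)*(h + 2)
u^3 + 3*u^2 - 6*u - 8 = (u - 2)*(u + 1)*(u + 4)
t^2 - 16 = (t - 4)*(t + 4)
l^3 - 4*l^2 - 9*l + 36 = (l - 4)*(l - 3)*(l + 3)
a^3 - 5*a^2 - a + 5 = (a - 5)*(a - 1)*(a + 1)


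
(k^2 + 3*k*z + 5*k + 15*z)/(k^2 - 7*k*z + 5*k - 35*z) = (-k - 3*z)/(-k + 7*z)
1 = 1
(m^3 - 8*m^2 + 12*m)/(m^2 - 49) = m*(m^2 - 8*m + 12)/(m^2 - 49)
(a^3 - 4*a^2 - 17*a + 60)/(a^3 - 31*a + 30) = (a^2 + a - 12)/(a^2 + 5*a - 6)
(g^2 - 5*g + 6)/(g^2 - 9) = (g - 2)/(g + 3)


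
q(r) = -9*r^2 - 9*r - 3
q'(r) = -18*r - 9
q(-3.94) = -107.25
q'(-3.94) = 61.92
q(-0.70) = -1.11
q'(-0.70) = 3.60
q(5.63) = -338.94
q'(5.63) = -110.34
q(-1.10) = -3.99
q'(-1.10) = 10.80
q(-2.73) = -45.51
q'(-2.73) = 40.14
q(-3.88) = -103.57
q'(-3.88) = 60.84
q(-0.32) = -1.04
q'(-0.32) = -3.24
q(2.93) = -106.63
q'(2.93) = -61.74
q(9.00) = -813.00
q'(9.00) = -171.00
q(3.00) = -111.00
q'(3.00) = -63.00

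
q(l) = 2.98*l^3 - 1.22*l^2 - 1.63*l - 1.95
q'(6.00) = 305.57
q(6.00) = 588.03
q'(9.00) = 700.55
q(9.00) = 2056.98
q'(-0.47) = 1.49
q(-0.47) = -1.76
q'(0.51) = -0.55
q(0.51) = -2.70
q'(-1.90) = 35.28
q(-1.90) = -23.70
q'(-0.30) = -0.09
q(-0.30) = -1.65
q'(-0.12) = -1.21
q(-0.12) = -1.78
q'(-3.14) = 94.18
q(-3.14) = -101.12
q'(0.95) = 4.12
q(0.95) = -2.04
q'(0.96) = 4.27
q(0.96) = -2.00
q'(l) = 8.94*l^2 - 2.44*l - 1.63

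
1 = 1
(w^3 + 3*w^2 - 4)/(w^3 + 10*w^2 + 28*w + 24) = (w - 1)/(w + 6)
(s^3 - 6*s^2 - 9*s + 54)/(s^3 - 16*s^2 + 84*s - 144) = (s^2 - 9)/(s^2 - 10*s + 24)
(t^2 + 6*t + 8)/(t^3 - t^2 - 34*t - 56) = 1/(t - 7)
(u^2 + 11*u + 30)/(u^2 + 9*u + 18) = (u + 5)/(u + 3)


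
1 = 1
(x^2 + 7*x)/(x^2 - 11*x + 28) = x*(x + 7)/(x^2 - 11*x + 28)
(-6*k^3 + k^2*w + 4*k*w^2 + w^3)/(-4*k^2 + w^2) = (-3*k^2 + 2*k*w + w^2)/(-2*k + w)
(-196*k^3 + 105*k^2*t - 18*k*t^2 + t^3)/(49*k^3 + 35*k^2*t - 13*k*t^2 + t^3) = (-4*k + t)/(k + t)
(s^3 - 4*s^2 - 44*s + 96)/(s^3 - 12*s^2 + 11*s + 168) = (s^2 + 4*s - 12)/(s^2 - 4*s - 21)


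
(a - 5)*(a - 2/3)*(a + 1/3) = a^3 - 16*a^2/3 + 13*a/9 + 10/9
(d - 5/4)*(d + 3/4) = d^2 - d/2 - 15/16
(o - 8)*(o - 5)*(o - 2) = o^3 - 15*o^2 + 66*o - 80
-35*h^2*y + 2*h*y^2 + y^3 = y*(-5*h + y)*(7*h + y)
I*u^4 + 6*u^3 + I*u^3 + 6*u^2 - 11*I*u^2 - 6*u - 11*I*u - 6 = (u - 3*I)*(u - 2*I)*(u - I)*(I*u + I)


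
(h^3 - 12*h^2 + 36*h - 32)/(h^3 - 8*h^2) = 1 - 4/h + 4/h^2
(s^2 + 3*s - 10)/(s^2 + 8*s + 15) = (s - 2)/(s + 3)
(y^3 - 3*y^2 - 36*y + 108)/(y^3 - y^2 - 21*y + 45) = (y^2 - 36)/(y^2 + 2*y - 15)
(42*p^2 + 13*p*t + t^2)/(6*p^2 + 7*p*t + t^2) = (7*p + t)/(p + t)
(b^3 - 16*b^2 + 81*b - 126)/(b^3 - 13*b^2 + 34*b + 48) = (b^2 - 10*b + 21)/(b^2 - 7*b - 8)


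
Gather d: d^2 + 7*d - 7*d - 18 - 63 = d^2 - 81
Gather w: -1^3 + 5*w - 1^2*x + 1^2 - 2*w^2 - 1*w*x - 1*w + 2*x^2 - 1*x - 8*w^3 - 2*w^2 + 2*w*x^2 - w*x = -8*w^3 - 4*w^2 + w*(2*x^2 - 2*x + 4) + 2*x^2 - 2*x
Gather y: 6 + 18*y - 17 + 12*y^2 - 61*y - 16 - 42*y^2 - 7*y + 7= -30*y^2 - 50*y - 20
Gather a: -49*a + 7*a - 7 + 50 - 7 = 36 - 42*a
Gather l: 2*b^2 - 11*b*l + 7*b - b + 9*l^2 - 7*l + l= 2*b^2 + 6*b + 9*l^2 + l*(-11*b - 6)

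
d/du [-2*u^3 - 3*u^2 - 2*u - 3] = -6*u^2 - 6*u - 2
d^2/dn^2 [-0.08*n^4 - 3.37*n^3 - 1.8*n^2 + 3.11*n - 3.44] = -0.96*n^2 - 20.22*n - 3.6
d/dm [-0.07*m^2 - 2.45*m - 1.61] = -0.14*m - 2.45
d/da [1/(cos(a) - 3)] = sin(a)/(cos(a) - 3)^2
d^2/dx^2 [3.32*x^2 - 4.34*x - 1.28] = 6.64000000000000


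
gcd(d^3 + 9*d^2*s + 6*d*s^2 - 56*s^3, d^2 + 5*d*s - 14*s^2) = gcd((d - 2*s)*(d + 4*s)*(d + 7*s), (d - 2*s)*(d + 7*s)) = -d^2 - 5*d*s + 14*s^2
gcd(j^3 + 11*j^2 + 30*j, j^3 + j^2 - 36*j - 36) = j + 6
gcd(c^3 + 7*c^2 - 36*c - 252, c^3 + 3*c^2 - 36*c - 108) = c^2 - 36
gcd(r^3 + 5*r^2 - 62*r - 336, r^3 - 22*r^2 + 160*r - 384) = r - 8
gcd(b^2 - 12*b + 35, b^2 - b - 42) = b - 7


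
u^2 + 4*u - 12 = (u - 2)*(u + 6)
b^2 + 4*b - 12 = (b - 2)*(b + 6)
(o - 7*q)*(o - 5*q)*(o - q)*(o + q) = o^4 - 12*o^3*q + 34*o^2*q^2 + 12*o*q^3 - 35*q^4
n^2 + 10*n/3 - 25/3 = (n - 5/3)*(n + 5)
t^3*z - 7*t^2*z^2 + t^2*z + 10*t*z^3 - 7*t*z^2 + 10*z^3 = (t - 5*z)*(t - 2*z)*(t*z + z)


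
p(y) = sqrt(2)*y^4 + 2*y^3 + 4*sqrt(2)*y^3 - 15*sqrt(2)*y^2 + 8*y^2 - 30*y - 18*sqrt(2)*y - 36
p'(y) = 4*sqrt(2)*y^3 + 6*y^2 + 12*sqrt(2)*y^2 - 30*sqrt(2)*y + 16*y - 30 - 18*sqrt(2)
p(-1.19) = 1.21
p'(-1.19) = -1.01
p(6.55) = 3788.58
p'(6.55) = 2346.59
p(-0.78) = -3.89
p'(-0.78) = -23.55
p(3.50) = 148.55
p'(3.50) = 375.98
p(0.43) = -61.63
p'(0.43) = -62.12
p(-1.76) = -7.50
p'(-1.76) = 31.37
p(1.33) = -110.69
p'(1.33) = -36.66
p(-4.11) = -159.33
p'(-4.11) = 48.44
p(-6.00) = 0.00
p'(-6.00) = -291.84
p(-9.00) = 3089.64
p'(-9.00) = -2080.85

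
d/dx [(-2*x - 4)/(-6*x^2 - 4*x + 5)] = 2*(6*x^2 + 4*x - 4*(x + 2)*(3*x + 1) - 5)/(6*x^2 + 4*x - 5)^2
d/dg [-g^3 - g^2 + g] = -3*g^2 - 2*g + 1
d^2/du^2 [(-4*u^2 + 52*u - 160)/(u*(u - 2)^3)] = 8*(-3*u^4 + 72*u^3 - 400*u^2 + 400*u - 160)/(u^3*(u^5 - 10*u^4 + 40*u^3 - 80*u^2 + 80*u - 32))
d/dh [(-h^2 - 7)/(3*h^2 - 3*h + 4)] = (3*h^2 + 34*h - 21)/(9*h^4 - 18*h^3 + 33*h^2 - 24*h + 16)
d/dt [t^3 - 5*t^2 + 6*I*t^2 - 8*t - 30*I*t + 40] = 3*t^2 + t*(-10 + 12*I) - 8 - 30*I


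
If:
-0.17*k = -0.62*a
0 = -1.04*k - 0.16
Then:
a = -0.04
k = -0.15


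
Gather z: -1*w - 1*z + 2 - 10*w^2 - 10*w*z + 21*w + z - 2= -10*w^2 - 10*w*z + 20*w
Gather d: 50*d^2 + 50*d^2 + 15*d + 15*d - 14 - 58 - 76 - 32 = 100*d^2 + 30*d - 180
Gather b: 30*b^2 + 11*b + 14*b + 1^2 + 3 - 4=30*b^2 + 25*b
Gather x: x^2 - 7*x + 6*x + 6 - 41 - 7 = x^2 - x - 42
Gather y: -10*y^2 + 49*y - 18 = -10*y^2 + 49*y - 18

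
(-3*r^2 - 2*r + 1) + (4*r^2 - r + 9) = r^2 - 3*r + 10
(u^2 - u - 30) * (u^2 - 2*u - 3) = u^4 - 3*u^3 - 31*u^2 + 63*u + 90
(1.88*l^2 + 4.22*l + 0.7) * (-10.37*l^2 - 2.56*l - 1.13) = -19.4956*l^4 - 48.5742*l^3 - 20.1866*l^2 - 6.5606*l - 0.791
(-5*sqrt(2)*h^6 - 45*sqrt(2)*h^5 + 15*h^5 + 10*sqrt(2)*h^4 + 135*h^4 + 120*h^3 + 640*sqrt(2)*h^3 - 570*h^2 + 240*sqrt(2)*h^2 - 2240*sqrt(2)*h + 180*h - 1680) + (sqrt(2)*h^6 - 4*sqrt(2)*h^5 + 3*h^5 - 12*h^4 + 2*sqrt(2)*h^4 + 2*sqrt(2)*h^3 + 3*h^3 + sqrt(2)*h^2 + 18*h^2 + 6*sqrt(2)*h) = -4*sqrt(2)*h^6 - 49*sqrt(2)*h^5 + 18*h^5 + 12*sqrt(2)*h^4 + 123*h^4 + 123*h^3 + 642*sqrt(2)*h^3 - 552*h^2 + 241*sqrt(2)*h^2 - 2234*sqrt(2)*h + 180*h - 1680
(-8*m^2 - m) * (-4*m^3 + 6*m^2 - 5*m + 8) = 32*m^5 - 44*m^4 + 34*m^3 - 59*m^2 - 8*m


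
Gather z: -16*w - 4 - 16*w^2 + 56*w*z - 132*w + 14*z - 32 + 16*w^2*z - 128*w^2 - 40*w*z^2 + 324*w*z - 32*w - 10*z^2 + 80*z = -144*w^2 - 180*w + z^2*(-40*w - 10) + z*(16*w^2 + 380*w + 94) - 36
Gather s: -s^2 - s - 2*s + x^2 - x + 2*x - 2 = -s^2 - 3*s + x^2 + x - 2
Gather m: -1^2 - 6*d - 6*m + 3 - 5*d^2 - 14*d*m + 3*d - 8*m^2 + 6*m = -5*d^2 - 14*d*m - 3*d - 8*m^2 + 2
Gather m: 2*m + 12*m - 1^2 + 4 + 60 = 14*m + 63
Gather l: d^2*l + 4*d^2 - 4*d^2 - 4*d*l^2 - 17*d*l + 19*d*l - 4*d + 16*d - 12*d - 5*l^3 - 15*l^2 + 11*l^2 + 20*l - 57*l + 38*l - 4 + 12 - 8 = -5*l^3 + l^2*(-4*d - 4) + l*(d^2 + 2*d + 1)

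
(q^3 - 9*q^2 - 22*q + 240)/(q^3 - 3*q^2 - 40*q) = (q - 6)/q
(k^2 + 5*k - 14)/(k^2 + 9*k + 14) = (k - 2)/(k + 2)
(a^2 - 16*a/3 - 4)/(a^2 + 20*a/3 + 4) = (a - 6)/(a + 6)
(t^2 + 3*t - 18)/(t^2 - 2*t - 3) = (t + 6)/(t + 1)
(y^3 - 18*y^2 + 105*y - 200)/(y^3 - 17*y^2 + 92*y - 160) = (y - 5)/(y - 4)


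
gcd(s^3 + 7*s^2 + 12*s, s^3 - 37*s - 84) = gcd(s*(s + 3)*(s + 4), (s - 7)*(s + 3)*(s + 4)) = s^2 + 7*s + 12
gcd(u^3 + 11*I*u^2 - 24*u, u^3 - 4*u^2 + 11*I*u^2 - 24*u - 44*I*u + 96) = u^2 + 11*I*u - 24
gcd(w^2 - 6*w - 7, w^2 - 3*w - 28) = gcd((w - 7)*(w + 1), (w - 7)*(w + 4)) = w - 7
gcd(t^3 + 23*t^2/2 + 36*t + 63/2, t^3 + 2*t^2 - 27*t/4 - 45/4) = t^2 + 9*t/2 + 9/2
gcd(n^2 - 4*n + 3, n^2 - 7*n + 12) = n - 3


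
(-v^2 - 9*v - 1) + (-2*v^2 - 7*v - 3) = -3*v^2 - 16*v - 4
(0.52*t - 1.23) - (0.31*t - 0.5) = 0.21*t - 0.73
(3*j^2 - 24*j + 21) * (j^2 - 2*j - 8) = 3*j^4 - 30*j^3 + 45*j^2 + 150*j - 168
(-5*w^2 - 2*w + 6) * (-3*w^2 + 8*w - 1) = 15*w^4 - 34*w^3 - 29*w^2 + 50*w - 6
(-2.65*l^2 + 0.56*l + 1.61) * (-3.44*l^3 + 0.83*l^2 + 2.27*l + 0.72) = 9.116*l^5 - 4.1259*l^4 - 11.0891*l^3 + 0.6995*l^2 + 4.0579*l + 1.1592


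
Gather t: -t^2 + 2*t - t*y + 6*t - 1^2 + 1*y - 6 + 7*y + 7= -t^2 + t*(8 - y) + 8*y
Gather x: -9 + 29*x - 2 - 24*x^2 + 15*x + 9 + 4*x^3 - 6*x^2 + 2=4*x^3 - 30*x^2 + 44*x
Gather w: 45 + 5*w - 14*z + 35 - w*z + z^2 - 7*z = w*(5 - z) + z^2 - 21*z + 80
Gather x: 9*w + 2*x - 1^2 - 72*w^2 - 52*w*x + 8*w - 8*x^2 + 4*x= -72*w^2 + 17*w - 8*x^2 + x*(6 - 52*w) - 1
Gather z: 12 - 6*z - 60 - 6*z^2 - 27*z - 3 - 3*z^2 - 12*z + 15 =-9*z^2 - 45*z - 36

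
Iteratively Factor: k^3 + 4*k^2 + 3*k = (k)*(k^2 + 4*k + 3) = k*(k + 3)*(k + 1)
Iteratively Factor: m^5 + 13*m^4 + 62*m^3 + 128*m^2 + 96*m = (m + 2)*(m^4 + 11*m^3 + 40*m^2 + 48*m) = (m + 2)*(m + 3)*(m^3 + 8*m^2 + 16*m) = (m + 2)*(m + 3)*(m + 4)*(m^2 + 4*m) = m*(m + 2)*(m + 3)*(m + 4)*(m + 4)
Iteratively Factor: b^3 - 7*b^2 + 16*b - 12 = (b - 2)*(b^2 - 5*b + 6) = (b - 3)*(b - 2)*(b - 2)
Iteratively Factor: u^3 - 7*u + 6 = (u - 2)*(u^2 + 2*u - 3) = (u - 2)*(u - 1)*(u + 3)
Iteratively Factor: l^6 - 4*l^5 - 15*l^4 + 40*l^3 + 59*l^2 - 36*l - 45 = (l - 3)*(l^5 - l^4 - 18*l^3 - 14*l^2 + 17*l + 15) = (l - 3)*(l + 1)*(l^4 - 2*l^3 - 16*l^2 + 2*l + 15) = (l - 3)*(l + 1)^2*(l^3 - 3*l^2 - 13*l + 15) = (l - 5)*(l - 3)*(l + 1)^2*(l^2 + 2*l - 3) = (l - 5)*(l - 3)*(l + 1)^2*(l + 3)*(l - 1)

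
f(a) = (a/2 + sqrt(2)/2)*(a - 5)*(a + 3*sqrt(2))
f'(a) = (a/2 + sqrt(2)/2)*(a - 5) + (a/2 + sqrt(2)/2)*(a + 3*sqrt(2)) + (a - 5)*(a + 3*sqrt(2))/2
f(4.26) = -17.85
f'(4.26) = 18.88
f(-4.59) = -5.29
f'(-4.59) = 17.45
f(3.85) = -24.50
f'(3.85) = 13.62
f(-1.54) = 1.11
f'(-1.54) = -8.60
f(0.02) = -15.22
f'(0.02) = -11.13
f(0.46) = -20.01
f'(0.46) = -10.52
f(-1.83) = 3.43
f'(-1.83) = -7.32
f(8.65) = 236.80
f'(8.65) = 106.77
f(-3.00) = 7.88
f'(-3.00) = 0.39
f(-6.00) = -44.32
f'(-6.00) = 38.92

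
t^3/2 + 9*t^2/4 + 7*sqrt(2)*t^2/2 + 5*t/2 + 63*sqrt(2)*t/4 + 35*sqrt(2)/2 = (t/2 + 1)*(t + 5/2)*(t + 7*sqrt(2))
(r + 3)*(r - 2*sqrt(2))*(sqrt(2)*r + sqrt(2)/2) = sqrt(2)*r^3 - 4*r^2 + 7*sqrt(2)*r^2/2 - 14*r + 3*sqrt(2)*r/2 - 6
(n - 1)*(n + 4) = n^2 + 3*n - 4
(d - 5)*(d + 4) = d^2 - d - 20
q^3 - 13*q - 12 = (q - 4)*(q + 1)*(q + 3)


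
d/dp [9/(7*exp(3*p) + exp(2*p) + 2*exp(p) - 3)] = (-189*exp(2*p) - 18*exp(p) - 18)*exp(p)/(7*exp(3*p) + exp(2*p) + 2*exp(p) - 3)^2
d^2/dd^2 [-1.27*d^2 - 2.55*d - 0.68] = -2.54000000000000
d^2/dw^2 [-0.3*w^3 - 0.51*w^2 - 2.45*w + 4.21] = -1.8*w - 1.02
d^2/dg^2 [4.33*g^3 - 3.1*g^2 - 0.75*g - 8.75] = 25.98*g - 6.2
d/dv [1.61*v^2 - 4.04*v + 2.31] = 3.22*v - 4.04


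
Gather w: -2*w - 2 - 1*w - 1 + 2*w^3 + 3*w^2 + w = 2*w^3 + 3*w^2 - 2*w - 3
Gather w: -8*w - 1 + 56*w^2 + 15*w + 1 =56*w^2 + 7*w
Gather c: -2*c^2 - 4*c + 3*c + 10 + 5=-2*c^2 - c + 15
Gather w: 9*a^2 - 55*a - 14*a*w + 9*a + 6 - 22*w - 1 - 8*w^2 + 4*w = 9*a^2 - 46*a - 8*w^2 + w*(-14*a - 18) + 5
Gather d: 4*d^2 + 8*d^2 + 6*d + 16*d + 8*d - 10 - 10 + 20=12*d^2 + 30*d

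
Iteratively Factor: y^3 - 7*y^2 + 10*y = (y - 5)*(y^2 - 2*y) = y*(y - 5)*(y - 2)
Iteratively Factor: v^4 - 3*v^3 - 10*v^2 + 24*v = (v - 2)*(v^3 - v^2 - 12*v) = (v - 4)*(v - 2)*(v^2 + 3*v) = v*(v - 4)*(v - 2)*(v + 3)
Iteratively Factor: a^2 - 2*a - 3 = (a + 1)*(a - 3)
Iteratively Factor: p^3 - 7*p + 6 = (p + 3)*(p^2 - 3*p + 2) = (p - 2)*(p + 3)*(p - 1)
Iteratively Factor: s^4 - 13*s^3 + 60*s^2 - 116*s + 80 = (s - 4)*(s^3 - 9*s^2 + 24*s - 20) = (s - 4)*(s - 2)*(s^2 - 7*s + 10) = (s - 4)*(s - 2)^2*(s - 5)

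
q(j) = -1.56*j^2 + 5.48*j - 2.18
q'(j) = 5.48 - 3.12*j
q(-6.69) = -108.66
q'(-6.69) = 26.35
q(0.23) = -1.00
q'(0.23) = 4.76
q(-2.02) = -19.62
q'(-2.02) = 11.78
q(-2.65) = -27.66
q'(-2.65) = 13.75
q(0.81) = 1.24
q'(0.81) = 2.95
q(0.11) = -1.60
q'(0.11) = 5.14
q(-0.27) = -3.77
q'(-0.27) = 6.32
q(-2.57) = -26.57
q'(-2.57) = 13.50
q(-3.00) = -32.66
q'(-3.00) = 14.84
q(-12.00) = -292.58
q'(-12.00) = 42.92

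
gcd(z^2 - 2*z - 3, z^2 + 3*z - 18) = z - 3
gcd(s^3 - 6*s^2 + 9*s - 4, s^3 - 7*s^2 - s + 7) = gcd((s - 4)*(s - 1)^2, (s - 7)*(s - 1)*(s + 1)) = s - 1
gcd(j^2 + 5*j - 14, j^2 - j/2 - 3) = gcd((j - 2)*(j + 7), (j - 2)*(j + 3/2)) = j - 2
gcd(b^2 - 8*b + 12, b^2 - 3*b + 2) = b - 2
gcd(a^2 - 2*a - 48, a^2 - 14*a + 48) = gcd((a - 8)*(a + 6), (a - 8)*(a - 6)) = a - 8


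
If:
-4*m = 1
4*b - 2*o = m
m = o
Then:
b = -3/16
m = -1/4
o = -1/4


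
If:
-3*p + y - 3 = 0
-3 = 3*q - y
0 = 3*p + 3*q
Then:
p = 0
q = 0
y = 3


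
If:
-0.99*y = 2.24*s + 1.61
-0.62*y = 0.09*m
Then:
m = -6.88888888888889*y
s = -0.441964285714286*y - 0.71875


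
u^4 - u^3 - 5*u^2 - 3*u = u*(u - 3)*(u + 1)^2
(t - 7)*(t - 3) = t^2 - 10*t + 21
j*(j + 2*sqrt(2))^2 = j^3 + 4*sqrt(2)*j^2 + 8*j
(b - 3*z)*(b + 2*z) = b^2 - b*z - 6*z^2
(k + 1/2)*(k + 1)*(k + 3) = k^3 + 9*k^2/2 + 5*k + 3/2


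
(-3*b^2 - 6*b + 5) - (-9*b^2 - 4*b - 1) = 6*b^2 - 2*b + 6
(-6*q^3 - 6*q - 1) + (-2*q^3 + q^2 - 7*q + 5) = -8*q^3 + q^2 - 13*q + 4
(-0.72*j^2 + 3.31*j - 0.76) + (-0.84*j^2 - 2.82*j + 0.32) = -1.56*j^2 + 0.49*j - 0.44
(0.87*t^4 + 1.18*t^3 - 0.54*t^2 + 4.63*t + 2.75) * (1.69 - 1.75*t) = -1.5225*t^5 - 0.5947*t^4 + 2.9392*t^3 - 9.0151*t^2 + 3.0122*t + 4.6475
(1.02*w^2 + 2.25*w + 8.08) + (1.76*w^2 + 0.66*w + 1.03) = 2.78*w^2 + 2.91*w + 9.11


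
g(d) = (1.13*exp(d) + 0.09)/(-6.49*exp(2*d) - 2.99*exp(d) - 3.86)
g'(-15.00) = 0.00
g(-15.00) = -0.02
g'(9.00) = 0.00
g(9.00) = 0.00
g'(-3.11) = -0.01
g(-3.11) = -0.04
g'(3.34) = 0.01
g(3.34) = -0.01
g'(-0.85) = -0.02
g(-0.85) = -0.09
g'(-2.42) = -0.02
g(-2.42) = -0.05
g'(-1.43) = -0.03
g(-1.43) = -0.07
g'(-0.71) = -0.02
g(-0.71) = -0.09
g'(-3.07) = -0.01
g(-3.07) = -0.04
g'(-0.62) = -0.01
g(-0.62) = -0.09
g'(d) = (1.13*exp(d) + 0.09)*(12.98*exp(2*d) + 2.99*exp(d))/(-6.49*exp(2*d) - 2.99*exp(d) - 3.86)^2 + 1.13*exp(d)/(-6.49*exp(2*d) - 2.99*exp(d) - 3.86) = (7.3337*exp(2*d) + 1.1682*exp(d) - 4.0927)*exp(d)/(42.1201*exp(4*d) + 38.8102*exp(3*d) + 59.0429*exp(2*d) + 23.0828*exp(d) + 14.8996)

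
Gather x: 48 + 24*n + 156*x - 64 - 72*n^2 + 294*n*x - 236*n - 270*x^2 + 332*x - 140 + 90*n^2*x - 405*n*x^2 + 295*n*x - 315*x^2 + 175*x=-72*n^2 - 212*n + x^2*(-405*n - 585) + x*(90*n^2 + 589*n + 663) - 156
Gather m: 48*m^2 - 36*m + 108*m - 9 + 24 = 48*m^2 + 72*m + 15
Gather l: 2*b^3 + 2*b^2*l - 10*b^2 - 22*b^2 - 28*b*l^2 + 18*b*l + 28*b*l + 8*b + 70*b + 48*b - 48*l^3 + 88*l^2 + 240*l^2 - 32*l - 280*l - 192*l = 2*b^3 - 32*b^2 + 126*b - 48*l^3 + l^2*(328 - 28*b) + l*(2*b^2 + 46*b - 504)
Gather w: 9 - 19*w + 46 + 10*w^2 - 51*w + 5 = 10*w^2 - 70*w + 60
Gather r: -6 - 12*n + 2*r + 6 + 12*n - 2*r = 0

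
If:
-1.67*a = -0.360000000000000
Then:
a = 0.22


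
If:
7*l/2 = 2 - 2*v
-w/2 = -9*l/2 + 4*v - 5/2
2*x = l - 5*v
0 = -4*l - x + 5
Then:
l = 60/71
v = -34/71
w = 1167/71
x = 115/71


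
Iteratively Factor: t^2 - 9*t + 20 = (t - 4)*(t - 5)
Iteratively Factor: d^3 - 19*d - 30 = (d + 3)*(d^2 - 3*d - 10) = (d + 2)*(d + 3)*(d - 5)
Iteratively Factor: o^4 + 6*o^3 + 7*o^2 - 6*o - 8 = (o - 1)*(o^3 + 7*o^2 + 14*o + 8) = (o - 1)*(o + 2)*(o^2 + 5*o + 4) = (o - 1)*(o + 2)*(o + 4)*(o + 1)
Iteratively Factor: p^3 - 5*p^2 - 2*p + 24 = (p - 3)*(p^2 - 2*p - 8) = (p - 3)*(p + 2)*(p - 4)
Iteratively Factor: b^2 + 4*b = (b + 4)*(b)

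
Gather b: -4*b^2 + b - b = -4*b^2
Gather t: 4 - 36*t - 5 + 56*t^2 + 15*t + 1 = 56*t^2 - 21*t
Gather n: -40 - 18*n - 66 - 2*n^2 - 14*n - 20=-2*n^2 - 32*n - 126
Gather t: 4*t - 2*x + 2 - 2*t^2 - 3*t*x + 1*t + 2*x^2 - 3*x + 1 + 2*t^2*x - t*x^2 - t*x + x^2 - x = t^2*(2*x - 2) + t*(-x^2 - 4*x + 5) + 3*x^2 - 6*x + 3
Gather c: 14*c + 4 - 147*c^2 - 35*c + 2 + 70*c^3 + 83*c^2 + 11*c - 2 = 70*c^3 - 64*c^2 - 10*c + 4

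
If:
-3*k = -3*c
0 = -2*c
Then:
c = 0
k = 0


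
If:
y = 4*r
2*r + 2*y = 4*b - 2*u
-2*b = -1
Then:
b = 1/2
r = y/4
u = 1 - 5*y/4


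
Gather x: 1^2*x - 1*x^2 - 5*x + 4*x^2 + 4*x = 3*x^2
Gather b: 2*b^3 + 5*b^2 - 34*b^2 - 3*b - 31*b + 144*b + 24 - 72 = 2*b^3 - 29*b^2 + 110*b - 48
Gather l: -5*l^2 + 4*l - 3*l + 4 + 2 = -5*l^2 + l + 6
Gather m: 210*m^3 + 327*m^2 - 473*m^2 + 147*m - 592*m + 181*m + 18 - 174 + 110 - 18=210*m^3 - 146*m^2 - 264*m - 64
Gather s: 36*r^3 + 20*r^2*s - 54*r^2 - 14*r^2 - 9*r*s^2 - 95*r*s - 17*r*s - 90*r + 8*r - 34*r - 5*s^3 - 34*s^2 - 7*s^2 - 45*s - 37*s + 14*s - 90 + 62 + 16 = 36*r^3 - 68*r^2 - 116*r - 5*s^3 + s^2*(-9*r - 41) + s*(20*r^2 - 112*r - 68) - 12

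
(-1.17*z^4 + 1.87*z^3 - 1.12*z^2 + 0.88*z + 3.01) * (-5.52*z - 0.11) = 6.4584*z^5 - 10.1937*z^4 + 5.9767*z^3 - 4.7344*z^2 - 16.712*z - 0.3311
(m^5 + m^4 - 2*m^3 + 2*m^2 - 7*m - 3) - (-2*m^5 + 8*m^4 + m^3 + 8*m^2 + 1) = 3*m^5 - 7*m^4 - 3*m^3 - 6*m^2 - 7*m - 4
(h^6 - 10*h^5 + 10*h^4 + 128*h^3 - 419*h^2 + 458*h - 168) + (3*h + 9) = h^6 - 10*h^5 + 10*h^4 + 128*h^3 - 419*h^2 + 461*h - 159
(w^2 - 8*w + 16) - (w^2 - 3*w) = 16 - 5*w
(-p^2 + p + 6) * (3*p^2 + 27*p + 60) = -3*p^4 - 24*p^3 - 15*p^2 + 222*p + 360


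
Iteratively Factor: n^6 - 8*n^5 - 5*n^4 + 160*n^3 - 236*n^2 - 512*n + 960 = (n - 2)*(n^5 - 6*n^4 - 17*n^3 + 126*n^2 + 16*n - 480) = (n - 5)*(n - 2)*(n^4 - n^3 - 22*n^2 + 16*n + 96) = (n - 5)*(n - 2)*(n + 4)*(n^3 - 5*n^2 - 2*n + 24) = (n - 5)*(n - 4)*(n - 2)*(n + 4)*(n^2 - n - 6) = (n - 5)*(n - 4)*(n - 3)*(n - 2)*(n + 4)*(n + 2)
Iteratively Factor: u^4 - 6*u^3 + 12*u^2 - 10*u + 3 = (u - 1)*(u^3 - 5*u^2 + 7*u - 3) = (u - 1)^2*(u^2 - 4*u + 3) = (u - 3)*(u - 1)^2*(u - 1)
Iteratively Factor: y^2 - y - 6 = (y + 2)*(y - 3)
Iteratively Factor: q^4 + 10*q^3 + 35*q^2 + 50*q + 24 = (q + 1)*(q^3 + 9*q^2 + 26*q + 24) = (q + 1)*(q + 2)*(q^2 + 7*q + 12) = (q + 1)*(q + 2)*(q + 4)*(q + 3)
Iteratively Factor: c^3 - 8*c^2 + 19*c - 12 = (c - 4)*(c^2 - 4*c + 3) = (c - 4)*(c - 3)*(c - 1)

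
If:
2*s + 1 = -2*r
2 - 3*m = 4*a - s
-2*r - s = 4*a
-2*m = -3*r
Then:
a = 5/72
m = 1/3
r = 2/9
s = -13/18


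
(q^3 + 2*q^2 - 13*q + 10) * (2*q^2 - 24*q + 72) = 2*q^5 - 20*q^4 - 2*q^3 + 476*q^2 - 1176*q + 720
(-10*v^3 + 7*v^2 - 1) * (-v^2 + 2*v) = 10*v^5 - 27*v^4 + 14*v^3 + v^2 - 2*v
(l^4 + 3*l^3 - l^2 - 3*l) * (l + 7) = l^5 + 10*l^4 + 20*l^3 - 10*l^2 - 21*l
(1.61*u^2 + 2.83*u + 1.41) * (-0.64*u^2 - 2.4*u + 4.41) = -1.0304*u^4 - 5.6752*u^3 - 0.594299999999999*u^2 + 9.0963*u + 6.2181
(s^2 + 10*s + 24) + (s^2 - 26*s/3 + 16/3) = 2*s^2 + 4*s/3 + 88/3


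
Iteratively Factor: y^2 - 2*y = (y)*(y - 2)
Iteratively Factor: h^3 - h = (h - 1)*(h^2 + h) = (h - 1)*(h + 1)*(h)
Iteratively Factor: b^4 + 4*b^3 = (b)*(b^3 + 4*b^2) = b*(b + 4)*(b^2) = b^2*(b + 4)*(b)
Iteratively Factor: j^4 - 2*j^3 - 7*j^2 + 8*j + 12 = (j - 3)*(j^3 + j^2 - 4*j - 4) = (j - 3)*(j + 1)*(j^2 - 4) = (j - 3)*(j + 1)*(j + 2)*(j - 2)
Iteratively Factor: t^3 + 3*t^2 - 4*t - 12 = (t - 2)*(t^2 + 5*t + 6) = (t - 2)*(t + 3)*(t + 2)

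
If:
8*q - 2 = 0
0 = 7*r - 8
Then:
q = 1/4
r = 8/7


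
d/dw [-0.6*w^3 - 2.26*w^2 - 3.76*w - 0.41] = -1.8*w^2 - 4.52*w - 3.76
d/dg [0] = 0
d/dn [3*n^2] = 6*n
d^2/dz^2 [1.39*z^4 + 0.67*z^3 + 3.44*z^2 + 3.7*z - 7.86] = 16.68*z^2 + 4.02*z + 6.88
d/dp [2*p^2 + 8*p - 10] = 4*p + 8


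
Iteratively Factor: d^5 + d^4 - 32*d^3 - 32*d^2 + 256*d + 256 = (d + 4)*(d^4 - 3*d^3 - 20*d^2 + 48*d + 64) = (d + 4)^2*(d^3 - 7*d^2 + 8*d + 16) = (d - 4)*(d + 4)^2*(d^2 - 3*d - 4) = (d - 4)^2*(d + 4)^2*(d + 1)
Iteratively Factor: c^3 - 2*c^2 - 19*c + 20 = (c - 5)*(c^2 + 3*c - 4) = (c - 5)*(c - 1)*(c + 4)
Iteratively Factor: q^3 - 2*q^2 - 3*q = (q - 3)*(q^2 + q) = q*(q - 3)*(q + 1)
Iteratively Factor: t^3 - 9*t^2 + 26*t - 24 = (t - 4)*(t^2 - 5*t + 6) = (t - 4)*(t - 3)*(t - 2)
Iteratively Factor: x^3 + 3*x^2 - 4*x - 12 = (x - 2)*(x^2 + 5*x + 6) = (x - 2)*(x + 2)*(x + 3)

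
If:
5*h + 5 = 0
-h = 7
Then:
No Solution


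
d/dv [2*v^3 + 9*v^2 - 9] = 6*v*(v + 3)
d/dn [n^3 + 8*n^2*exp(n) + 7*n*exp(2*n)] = 8*n^2*exp(n) + 3*n^2 + 14*n*exp(2*n) + 16*n*exp(n) + 7*exp(2*n)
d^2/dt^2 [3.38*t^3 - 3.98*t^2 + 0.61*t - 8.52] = 20.28*t - 7.96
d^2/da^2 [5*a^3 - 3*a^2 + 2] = 30*a - 6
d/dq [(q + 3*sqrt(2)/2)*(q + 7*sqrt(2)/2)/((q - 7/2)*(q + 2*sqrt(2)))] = (-12*sqrt(2)*q^2 - 14*q^2 - 84*q - 56*sqrt(2)*q - 133 - 84*sqrt(2))/(4*q^4 - 28*q^3 + 16*sqrt(2)*q^3 - 112*sqrt(2)*q^2 + 81*q^2 - 224*q + 196*sqrt(2)*q + 392)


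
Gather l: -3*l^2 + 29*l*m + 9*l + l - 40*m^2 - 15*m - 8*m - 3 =-3*l^2 + l*(29*m + 10) - 40*m^2 - 23*m - 3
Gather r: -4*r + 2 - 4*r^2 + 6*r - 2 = -4*r^2 + 2*r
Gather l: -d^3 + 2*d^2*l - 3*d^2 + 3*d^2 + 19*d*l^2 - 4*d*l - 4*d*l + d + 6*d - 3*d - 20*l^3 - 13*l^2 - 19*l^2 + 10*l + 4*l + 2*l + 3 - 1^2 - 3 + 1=-d^3 + 4*d - 20*l^3 + l^2*(19*d - 32) + l*(2*d^2 - 8*d + 16)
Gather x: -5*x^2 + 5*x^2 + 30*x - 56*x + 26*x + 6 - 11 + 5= 0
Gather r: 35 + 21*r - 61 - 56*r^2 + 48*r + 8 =-56*r^2 + 69*r - 18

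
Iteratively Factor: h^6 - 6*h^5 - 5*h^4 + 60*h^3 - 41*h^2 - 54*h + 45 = (h - 5)*(h^5 - h^4 - 10*h^3 + 10*h^2 + 9*h - 9) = (h - 5)*(h - 1)*(h^4 - 10*h^2 + 9) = (h - 5)*(h - 1)*(h + 1)*(h^3 - h^2 - 9*h + 9) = (h - 5)*(h - 3)*(h - 1)*(h + 1)*(h^2 + 2*h - 3) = (h - 5)*(h - 3)*(h - 1)*(h + 1)*(h + 3)*(h - 1)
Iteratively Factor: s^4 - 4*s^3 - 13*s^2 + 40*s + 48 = (s + 3)*(s^3 - 7*s^2 + 8*s + 16) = (s - 4)*(s + 3)*(s^2 - 3*s - 4) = (s - 4)^2*(s + 3)*(s + 1)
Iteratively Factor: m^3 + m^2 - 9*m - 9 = (m + 3)*(m^2 - 2*m - 3) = (m - 3)*(m + 3)*(m + 1)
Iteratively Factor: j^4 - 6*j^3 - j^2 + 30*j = (j - 5)*(j^3 - j^2 - 6*j) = j*(j - 5)*(j^2 - j - 6) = j*(j - 5)*(j - 3)*(j + 2)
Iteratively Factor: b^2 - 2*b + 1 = (b - 1)*(b - 1)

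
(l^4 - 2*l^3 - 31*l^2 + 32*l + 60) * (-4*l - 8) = -4*l^5 + 140*l^3 + 120*l^2 - 496*l - 480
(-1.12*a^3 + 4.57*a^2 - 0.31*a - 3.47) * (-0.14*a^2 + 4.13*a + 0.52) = 0.1568*a^5 - 5.2654*a^4 + 18.3351*a^3 + 1.5819*a^2 - 14.4923*a - 1.8044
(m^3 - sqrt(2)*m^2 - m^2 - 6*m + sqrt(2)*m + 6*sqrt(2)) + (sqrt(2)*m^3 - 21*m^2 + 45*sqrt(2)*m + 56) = m^3 + sqrt(2)*m^3 - 22*m^2 - sqrt(2)*m^2 - 6*m + 46*sqrt(2)*m + 6*sqrt(2) + 56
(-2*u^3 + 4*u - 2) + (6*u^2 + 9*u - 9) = -2*u^3 + 6*u^2 + 13*u - 11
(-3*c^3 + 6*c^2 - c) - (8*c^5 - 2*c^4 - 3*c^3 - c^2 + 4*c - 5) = -8*c^5 + 2*c^4 + 7*c^2 - 5*c + 5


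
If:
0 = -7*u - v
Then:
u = -v/7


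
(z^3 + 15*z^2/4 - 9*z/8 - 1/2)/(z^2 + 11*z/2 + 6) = (8*z^2 - 2*z - 1)/(4*(2*z + 3))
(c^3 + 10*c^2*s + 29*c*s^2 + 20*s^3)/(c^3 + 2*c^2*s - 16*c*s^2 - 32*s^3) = (-c^2 - 6*c*s - 5*s^2)/(-c^2 + 2*c*s + 8*s^2)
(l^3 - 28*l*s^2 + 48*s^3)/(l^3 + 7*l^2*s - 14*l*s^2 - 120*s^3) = (l - 2*s)/(l + 5*s)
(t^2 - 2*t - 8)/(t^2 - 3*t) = (t^2 - 2*t - 8)/(t*(t - 3))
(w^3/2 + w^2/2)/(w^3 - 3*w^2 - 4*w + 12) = w^2*(w + 1)/(2*(w^3 - 3*w^2 - 4*w + 12))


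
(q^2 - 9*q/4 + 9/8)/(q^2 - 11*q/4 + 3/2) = (q - 3/2)/(q - 2)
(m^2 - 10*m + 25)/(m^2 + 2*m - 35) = (m - 5)/(m + 7)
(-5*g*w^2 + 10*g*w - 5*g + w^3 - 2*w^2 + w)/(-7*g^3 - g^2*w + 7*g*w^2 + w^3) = (5*g*w^2 - 10*g*w + 5*g - w^3 + 2*w^2 - w)/(7*g^3 + g^2*w - 7*g*w^2 - w^3)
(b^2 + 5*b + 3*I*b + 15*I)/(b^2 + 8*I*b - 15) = (b + 5)/(b + 5*I)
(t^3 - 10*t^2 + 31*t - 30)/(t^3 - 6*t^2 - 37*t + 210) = (t^2 - 5*t + 6)/(t^2 - t - 42)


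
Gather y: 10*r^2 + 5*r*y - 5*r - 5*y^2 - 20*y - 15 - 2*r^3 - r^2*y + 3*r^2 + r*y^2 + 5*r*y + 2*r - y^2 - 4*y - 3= -2*r^3 + 13*r^2 - 3*r + y^2*(r - 6) + y*(-r^2 + 10*r - 24) - 18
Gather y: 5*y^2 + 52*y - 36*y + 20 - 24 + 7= 5*y^2 + 16*y + 3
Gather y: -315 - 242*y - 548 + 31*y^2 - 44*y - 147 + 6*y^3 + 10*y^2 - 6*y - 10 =6*y^3 + 41*y^2 - 292*y - 1020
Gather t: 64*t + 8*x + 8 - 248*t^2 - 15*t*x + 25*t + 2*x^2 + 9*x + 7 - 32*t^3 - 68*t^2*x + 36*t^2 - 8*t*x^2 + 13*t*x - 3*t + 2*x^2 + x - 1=-32*t^3 + t^2*(-68*x - 212) + t*(-8*x^2 - 2*x + 86) + 4*x^2 + 18*x + 14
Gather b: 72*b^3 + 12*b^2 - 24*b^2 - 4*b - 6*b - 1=72*b^3 - 12*b^2 - 10*b - 1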